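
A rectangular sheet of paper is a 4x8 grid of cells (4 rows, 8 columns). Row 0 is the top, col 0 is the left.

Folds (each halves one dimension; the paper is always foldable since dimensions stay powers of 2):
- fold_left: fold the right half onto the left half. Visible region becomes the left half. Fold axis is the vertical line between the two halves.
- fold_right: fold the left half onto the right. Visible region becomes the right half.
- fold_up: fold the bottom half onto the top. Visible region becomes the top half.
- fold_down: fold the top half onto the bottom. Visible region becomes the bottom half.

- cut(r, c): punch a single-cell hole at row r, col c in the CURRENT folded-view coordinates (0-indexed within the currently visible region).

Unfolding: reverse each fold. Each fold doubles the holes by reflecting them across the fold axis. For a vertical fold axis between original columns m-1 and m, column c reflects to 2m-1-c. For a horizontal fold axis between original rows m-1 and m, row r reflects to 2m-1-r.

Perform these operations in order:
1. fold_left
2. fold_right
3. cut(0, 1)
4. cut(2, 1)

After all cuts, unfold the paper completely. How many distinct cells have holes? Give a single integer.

Op 1 fold_left: fold axis v@4; visible region now rows[0,4) x cols[0,4) = 4x4
Op 2 fold_right: fold axis v@2; visible region now rows[0,4) x cols[2,4) = 4x2
Op 3 cut(0, 1): punch at orig (0,3); cuts so far [(0, 3)]; region rows[0,4) x cols[2,4) = 4x2
Op 4 cut(2, 1): punch at orig (2,3); cuts so far [(0, 3), (2, 3)]; region rows[0,4) x cols[2,4) = 4x2
Unfold 1 (reflect across v@2): 4 holes -> [(0, 0), (0, 3), (2, 0), (2, 3)]
Unfold 2 (reflect across v@4): 8 holes -> [(0, 0), (0, 3), (0, 4), (0, 7), (2, 0), (2, 3), (2, 4), (2, 7)]

Answer: 8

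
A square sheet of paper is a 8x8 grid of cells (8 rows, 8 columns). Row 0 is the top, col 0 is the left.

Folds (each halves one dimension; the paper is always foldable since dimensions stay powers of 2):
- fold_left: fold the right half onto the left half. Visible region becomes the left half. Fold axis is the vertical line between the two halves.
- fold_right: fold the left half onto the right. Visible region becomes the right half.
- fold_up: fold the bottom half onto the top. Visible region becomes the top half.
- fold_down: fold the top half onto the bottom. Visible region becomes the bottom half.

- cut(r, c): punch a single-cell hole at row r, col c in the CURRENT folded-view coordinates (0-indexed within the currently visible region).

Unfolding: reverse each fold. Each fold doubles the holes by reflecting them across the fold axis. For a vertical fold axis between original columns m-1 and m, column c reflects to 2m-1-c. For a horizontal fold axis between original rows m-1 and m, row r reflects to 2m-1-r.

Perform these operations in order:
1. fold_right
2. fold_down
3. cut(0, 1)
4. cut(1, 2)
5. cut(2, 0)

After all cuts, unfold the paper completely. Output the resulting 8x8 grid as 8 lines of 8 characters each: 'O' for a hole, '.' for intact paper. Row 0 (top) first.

Op 1 fold_right: fold axis v@4; visible region now rows[0,8) x cols[4,8) = 8x4
Op 2 fold_down: fold axis h@4; visible region now rows[4,8) x cols[4,8) = 4x4
Op 3 cut(0, 1): punch at orig (4,5); cuts so far [(4, 5)]; region rows[4,8) x cols[4,8) = 4x4
Op 4 cut(1, 2): punch at orig (5,6); cuts so far [(4, 5), (5, 6)]; region rows[4,8) x cols[4,8) = 4x4
Op 5 cut(2, 0): punch at orig (6,4); cuts so far [(4, 5), (5, 6), (6, 4)]; region rows[4,8) x cols[4,8) = 4x4
Unfold 1 (reflect across h@4): 6 holes -> [(1, 4), (2, 6), (3, 5), (4, 5), (5, 6), (6, 4)]
Unfold 2 (reflect across v@4): 12 holes -> [(1, 3), (1, 4), (2, 1), (2, 6), (3, 2), (3, 5), (4, 2), (4, 5), (5, 1), (5, 6), (6, 3), (6, 4)]

Answer: ........
...OO...
.O....O.
..O..O..
..O..O..
.O....O.
...OO...
........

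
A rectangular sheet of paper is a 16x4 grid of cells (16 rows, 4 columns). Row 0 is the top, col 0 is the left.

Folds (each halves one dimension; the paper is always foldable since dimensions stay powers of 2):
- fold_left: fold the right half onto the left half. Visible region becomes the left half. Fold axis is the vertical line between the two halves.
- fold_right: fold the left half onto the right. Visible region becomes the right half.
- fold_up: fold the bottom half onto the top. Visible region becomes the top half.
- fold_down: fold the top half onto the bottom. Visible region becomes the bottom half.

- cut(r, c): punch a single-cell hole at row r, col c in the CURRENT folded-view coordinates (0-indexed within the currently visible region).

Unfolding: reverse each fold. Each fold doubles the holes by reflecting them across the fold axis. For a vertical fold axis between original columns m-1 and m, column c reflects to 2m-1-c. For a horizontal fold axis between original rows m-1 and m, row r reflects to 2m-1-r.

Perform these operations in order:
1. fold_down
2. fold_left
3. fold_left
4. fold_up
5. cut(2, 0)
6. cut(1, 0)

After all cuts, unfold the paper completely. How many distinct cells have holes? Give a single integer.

Op 1 fold_down: fold axis h@8; visible region now rows[8,16) x cols[0,4) = 8x4
Op 2 fold_left: fold axis v@2; visible region now rows[8,16) x cols[0,2) = 8x2
Op 3 fold_left: fold axis v@1; visible region now rows[8,16) x cols[0,1) = 8x1
Op 4 fold_up: fold axis h@12; visible region now rows[8,12) x cols[0,1) = 4x1
Op 5 cut(2, 0): punch at orig (10,0); cuts so far [(10, 0)]; region rows[8,12) x cols[0,1) = 4x1
Op 6 cut(1, 0): punch at orig (9,0); cuts so far [(9, 0), (10, 0)]; region rows[8,12) x cols[0,1) = 4x1
Unfold 1 (reflect across h@12): 4 holes -> [(9, 0), (10, 0), (13, 0), (14, 0)]
Unfold 2 (reflect across v@1): 8 holes -> [(9, 0), (9, 1), (10, 0), (10, 1), (13, 0), (13, 1), (14, 0), (14, 1)]
Unfold 3 (reflect across v@2): 16 holes -> [(9, 0), (9, 1), (9, 2), (9, 3), (10, 0), (10, 1), (10, 2), (10, 3), (13, 0), (13, 1), (13, 2), (13, 3), (14, 0), (14, 1), (14, 2), (14, 3)]
Unfold 4 (reflect across h@8): 32 holes -> [(1, 0), (1, 1), (1, 2), (1, 3), (2, 0), (2, 1), (2, 2), (2, 3), (5, 0), (5, 1), (5, 2), (5, 3), (6, 0), (6, 1), (6, 2), (6, 3), (9, 0), (9, 1), (9, 2), (9, 3), (10, 0), (10, 1), (10, 2), (10, 3), (13, 0), (13, 1), (13, 2), (13, 3), (14, 0), (14, 1), (14, 2), (14, 3)]

Answer: 32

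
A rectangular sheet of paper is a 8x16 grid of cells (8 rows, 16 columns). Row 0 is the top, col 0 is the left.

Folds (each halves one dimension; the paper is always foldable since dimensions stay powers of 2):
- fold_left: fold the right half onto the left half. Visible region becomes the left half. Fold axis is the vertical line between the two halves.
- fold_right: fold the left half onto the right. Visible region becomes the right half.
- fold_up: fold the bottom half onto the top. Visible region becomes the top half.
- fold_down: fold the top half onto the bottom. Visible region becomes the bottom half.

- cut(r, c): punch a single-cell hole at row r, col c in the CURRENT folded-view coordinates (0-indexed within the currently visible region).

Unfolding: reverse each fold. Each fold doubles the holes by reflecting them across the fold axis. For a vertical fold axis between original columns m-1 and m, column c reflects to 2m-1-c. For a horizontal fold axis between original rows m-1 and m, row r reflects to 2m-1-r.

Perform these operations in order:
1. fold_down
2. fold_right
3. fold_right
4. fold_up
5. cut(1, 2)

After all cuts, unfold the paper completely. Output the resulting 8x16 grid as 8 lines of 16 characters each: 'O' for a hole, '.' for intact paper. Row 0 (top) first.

Op 1 fold_down: fold axis h@4; visible region now rows[4,8) x cols[0,16) = 4x16
Op 2 fold_right: fold axis v@8; visible region now rows[4,8) x cols[8,16) = 4x8
Op 3 fold_right: fold axis v@12; visible region now rows[4,8) x cols[12,16) = 4x4
Op 4 fold_up: fold axis h@6; visible region now rows[4,6) x cols[12,16) = 2x4
Op 5 cut(1, 2): punch at orig (5,14); cuts so far [(5, 14)]; region rows[4,6) x cols[12,16) = 2x4
Unfold 1 (reflect across h@6): 2 holes -> [(5, 14), (6, 14)]
Unfold 2 (reflect across v@12): 4 holes -> [(5, 9), (5, 14), (6, 9), (6, 14)]
Unfold 3 (reflect across v@8): 8 holes -> [(5, 1), (5, 6), (5, 9), (5, 14), (6, 1), (6, 6), (6, 9), (6, 14)]
Unfold 4 (reflect across h@4): 16 holes -> [(1, 1), (1, 6), (1, 9), (1, 14), (2, 1), (2, 6), (2, 9), (2, 14), (5, 1), (5, 6), (5, 9), (5, 14), (6, 1), (6, 6), (6, 9), (6, 14)]

Answer: ................
.O....O..O....O.
.O....O..O....O.
................
................
.O....O..O....O.
.O....O..O....O.
................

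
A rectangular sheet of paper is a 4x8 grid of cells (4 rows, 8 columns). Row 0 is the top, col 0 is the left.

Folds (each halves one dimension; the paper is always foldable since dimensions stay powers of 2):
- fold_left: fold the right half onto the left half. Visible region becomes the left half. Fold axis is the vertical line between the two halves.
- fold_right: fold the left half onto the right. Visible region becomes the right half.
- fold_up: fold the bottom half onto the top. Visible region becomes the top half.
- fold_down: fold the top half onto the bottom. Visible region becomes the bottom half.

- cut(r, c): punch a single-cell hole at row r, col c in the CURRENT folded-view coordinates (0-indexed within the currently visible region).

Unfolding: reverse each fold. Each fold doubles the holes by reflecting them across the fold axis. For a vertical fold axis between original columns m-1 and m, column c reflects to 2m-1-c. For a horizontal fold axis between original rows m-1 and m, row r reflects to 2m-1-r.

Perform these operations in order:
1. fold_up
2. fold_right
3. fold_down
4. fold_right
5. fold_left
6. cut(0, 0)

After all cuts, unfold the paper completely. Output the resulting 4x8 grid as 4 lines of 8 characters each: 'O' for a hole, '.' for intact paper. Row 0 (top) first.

Answer: OOOOOOOO
OOOOOOOO
OOOOOOOO
OOOOOOOO

Derivation:
Op 1 fold_up: fold axis h@2; visible region now rows[0,2) x cols[0,8) = 2x8
Op 2 fold_right: fold axis v@4; visible region now rows[0,2) x cols[4,8) = 2x4
Op 3 fold_down: fold axis h@1; visible region now rows[1,2) x cols[4,8) = 1x4
Op 4 fold_right: fold axis v@6; visible region now rows[1,2) x cols[6,8) = 1x2
Op 5 fold_left: fold axis v@7; visible region now rows[1,2) x cols[6,7) = 1x1
Op 6 cut(0, 0): punch at orig (1,6); cuts so far [(1, 6)]; region rows[1,2) x cols[6,7) = 1x1
Unfold 1 (reflect across v@7): 2 holes -> [(1, 6), (1, 7)]
Unfold 2 (reflect across v@6): 4 holes -> [(1, 4), (1, 5), (1, 6), (1, 7)]
Unfold 3 (reflect across h@1): 8 holes -> [(0, 4), (0, 5), (0, 6), (0, 7), (1, 4), (1, 5), (1, 6), (1, 7)]
Unfold 4 (reflect across v@4): 16 holes -> [(0, 0), (0, 1), (0, 2), (0, 3), (0, 4), (0, 5), (0, 6), (0, 7), (1, 0), (1, 1), (1, 2), (1, 3), (1, 4), (1, 5), (1, 6), (1, 7)]
Unfold 5 (reflect across h@2): 32 holes -> [(0, 0), (0, 1), (0, 2), (0, 3), (0, 4), (0, 5), (0, 6), (0, 7), (1, 0), (1, 1), (1, 2), (1, 3), (1, 4), (1, 5), (1, 6), (1, 7), (2, 0), (2, 1), (2, 2), (2, 3), (2, 4), (2, 5), (2, 6), (2, 7), (3, 0), (3, 1), (3, 2), (3, 3), (3, 4), (3, 5), (3, 6), (3, 7)]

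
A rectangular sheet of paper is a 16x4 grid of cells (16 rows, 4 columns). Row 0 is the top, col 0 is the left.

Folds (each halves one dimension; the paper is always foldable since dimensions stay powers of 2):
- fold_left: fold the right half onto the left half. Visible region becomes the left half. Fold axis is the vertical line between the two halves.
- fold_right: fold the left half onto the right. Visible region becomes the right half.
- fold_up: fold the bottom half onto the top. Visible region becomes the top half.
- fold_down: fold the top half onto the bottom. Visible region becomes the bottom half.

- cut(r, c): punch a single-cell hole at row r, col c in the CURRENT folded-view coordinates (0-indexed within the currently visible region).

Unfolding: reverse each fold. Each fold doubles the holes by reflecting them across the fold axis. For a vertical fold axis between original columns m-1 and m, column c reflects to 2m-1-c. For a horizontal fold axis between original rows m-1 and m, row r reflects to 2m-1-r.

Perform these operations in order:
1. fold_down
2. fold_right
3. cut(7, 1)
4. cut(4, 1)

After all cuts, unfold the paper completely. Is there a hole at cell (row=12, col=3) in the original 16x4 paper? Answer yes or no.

Op 1 fold_down: fold axis h@8; visible region now rows[8,16) x cols[0,4) = 8x4
Op 2 fold_right: fold axis v@2; visible region now rows[8,16) x cols[2,4) = 8x2
Op 3 cut(7, 1): punch at orig (15,3); cuts so far [(15, 3)]; region rows[8,16) x cols[2,4) = 8x2
Op 4 cut(4, 1): punch at orig (12,3); cuts so far [(12, 3), (15, 3)]; region rows[8,16) x cols[2,4) = 8x2
Unfold 1 (reflect across v@2): 4 holes -> [(12, 0), (12, 3), (15, 0), (15, 3)]
Unfold 2 (reflect across h@8): 8 holes -> [(0, 0), (0, 3), (3, 0), (3, 3), (12, 0), (12, 3), (15, 0), (15, 3)]
Holes: [(0, 0), (0, 3), (3, 0), (3, 3), (12, 0), (12, 3), (15, 0), (15, 3)]

Answer: yes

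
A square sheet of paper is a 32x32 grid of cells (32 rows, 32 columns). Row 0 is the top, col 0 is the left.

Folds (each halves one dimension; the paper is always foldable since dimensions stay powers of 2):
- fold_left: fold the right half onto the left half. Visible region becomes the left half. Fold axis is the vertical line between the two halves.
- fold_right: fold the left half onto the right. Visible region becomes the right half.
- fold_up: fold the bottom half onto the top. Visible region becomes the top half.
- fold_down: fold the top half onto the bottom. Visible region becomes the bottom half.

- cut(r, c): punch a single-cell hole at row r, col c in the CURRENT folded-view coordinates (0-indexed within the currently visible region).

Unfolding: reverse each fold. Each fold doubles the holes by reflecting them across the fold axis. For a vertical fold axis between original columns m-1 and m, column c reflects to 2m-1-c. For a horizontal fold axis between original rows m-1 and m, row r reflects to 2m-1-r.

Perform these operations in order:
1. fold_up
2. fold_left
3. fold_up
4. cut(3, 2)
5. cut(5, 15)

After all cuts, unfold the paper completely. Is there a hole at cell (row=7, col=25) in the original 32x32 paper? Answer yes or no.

Answer: no

Derivation:
Op 1 fold_up: fold axis h@16; visible region now rows[0,16) x cols[0,32) = 16x32
Op 2 fold_left: fold axis v@16; visible region now rows[0,16) x cols[0,16) = 16x16
Op 3 fold_up: fold axis h@8; visible region now rows[0,8) x cols[0,16) = 8x16
Op 4 cut(3, 2): punch at orig (3,2); cuts so far [(3, 2)]; region rows[0,8) x cols[0,16) = 8x16
Op 5 cut(5, 15): punch at orig (5,15); cuts so far [(3, 2), (5, 15)]; region rows[0,8) x cols[0,16) = 8x16
Unfold 1 (reflect across h@8): 4 holes -> [(3, 2), (5, 15), (10, 15), (12, 2)]
Unfold 2 (reflect across v@16): 8 holes -> [(3, 2), (3, 29), (5, 15), (5, 16), (10, 15), (10, 16), (12, 2), (12, 29)]
Unfold 3 (reflect across h@16): 16 holes -> [(3, 2), (3, 29), (5, 15), (5, 16), (10, 15), (10, 16), (12, 2), (12, 29), (19, 2), (19, 29), (21, 15), (21, 16), (26, 15), (26, 16), (28, 2), (28, 29)]
Holes: [(3, 2), (3, 29), (5, 15), (5, 16), (10, 15), (10, 16), (12, 2), (12, 29), (19, 2), (19, 29), (21, 15), (21, 16), (26, 15), (26, 16), (28, 2), (28, 29)]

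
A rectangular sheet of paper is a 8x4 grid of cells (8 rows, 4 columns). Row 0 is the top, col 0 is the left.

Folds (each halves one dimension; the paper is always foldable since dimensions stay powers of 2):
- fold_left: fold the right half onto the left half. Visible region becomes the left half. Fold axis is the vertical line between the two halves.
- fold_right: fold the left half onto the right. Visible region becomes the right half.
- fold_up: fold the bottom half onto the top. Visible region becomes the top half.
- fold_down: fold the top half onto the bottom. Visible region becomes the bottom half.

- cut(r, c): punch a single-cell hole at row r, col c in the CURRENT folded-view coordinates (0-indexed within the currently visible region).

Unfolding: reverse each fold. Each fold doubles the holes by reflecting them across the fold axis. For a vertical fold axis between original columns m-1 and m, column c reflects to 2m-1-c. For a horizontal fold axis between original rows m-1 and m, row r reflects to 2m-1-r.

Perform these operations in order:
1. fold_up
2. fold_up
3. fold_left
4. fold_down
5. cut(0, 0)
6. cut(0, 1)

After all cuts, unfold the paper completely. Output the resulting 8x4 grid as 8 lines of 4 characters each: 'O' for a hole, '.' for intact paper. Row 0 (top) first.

Op 1 fold_up: fold axis h@4; visible region now rows[0,4) x cols[0,4) = 4x4
Op 2 fold_up: fold axis h@2; visible region now rows[0,2) x cols[0,4) = 2x4
Op 3 fold_left: fold axis v@2; visible region now rows[0,2) x cols[0,2) = 2x2
Op 4 fold_down: fold axis h@1; visible region now rows[1,2) x cols[0,2) = 1x2
Op 5 cut(0, 0): punch at orig (1,0); cuts so far [(1, 0)]; region rows[1,2) x cols[0,2) = 1x2
Op 6 cut(0, 1): punch at orig (1,1); cuts so far [(1, 0), (1, 1)]; region rows[1,2) x cols[0,2) = 1x2
Unfold 1 (reflect across h@1): 4 holes -> [(0, 0), (0, 1), (1, 0), (1, 1)]
Unfold 2 (reflect across v@2): 8 holes -> [(0, 0), (0, 1), (0, 2), (0, 3), (1, 0), (1, 1), (1, 2), (1, 3)]
Unfold 3 (reflect across h@2): 16 holes -> [(0, 0), (0, 1), (0, 2), (0, 3), (1, 0), (1, 1), (1, 2), (1, 3), (2, 0), (2, 1), (2, 2), (2, 3), (3, 0), (3, 1), (3, 2), (3, 3)]
Unfold 4 (reflect across h@4): 32 holes -> [(0, 0), (0, 1), (0, 2), (0, 3), (1, 0), (1, 1), (1, 2), (1, 3), (2, 0), (2, 1), (2, 2), (2, 3), (3, 0), (3, 1), (3, 2), (3, 3), (4, 0), (4, 1), (4, 2), (4, 3), (5, 0), (5, 1), (5, 2), (5, 3), (6, 0), (6, 1), (6, 2), (6, 3), (7, 0), (7, 1), (7, 2), (7, 3)]

Answer: OOOO
OOOO
OOOO
OOOO
OOOO
OOOO
OOOO
OOOO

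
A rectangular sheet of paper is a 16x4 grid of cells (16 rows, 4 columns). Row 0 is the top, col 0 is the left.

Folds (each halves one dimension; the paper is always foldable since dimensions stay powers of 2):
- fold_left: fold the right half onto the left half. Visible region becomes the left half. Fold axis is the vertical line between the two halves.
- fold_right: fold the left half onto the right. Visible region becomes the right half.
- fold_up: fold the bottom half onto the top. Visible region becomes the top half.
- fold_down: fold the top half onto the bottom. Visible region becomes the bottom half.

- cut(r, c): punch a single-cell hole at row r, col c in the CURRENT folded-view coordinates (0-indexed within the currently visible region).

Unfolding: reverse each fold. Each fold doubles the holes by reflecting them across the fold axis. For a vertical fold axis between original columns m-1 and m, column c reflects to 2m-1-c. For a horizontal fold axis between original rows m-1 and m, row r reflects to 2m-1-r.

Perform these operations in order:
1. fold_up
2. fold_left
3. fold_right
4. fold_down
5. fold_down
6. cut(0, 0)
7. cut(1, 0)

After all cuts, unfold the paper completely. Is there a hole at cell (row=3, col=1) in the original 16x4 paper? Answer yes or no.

Op 1 fold_up: fold axis h@8; visible region now rows[0,8) x cols[0,4) = 8x4
Op 2 fold_left: fold axis v@2; visible region now rows[0,8) x cols[0,2) = 8x2
Op 3 fold_right: fold axis v@1; visible region now rows[0,8) x cols[1,2) = 8x1
Op 4 fold_down: fold axis h@4; visible region now rows[4,8) x cols[1,2) = 4x1
Op 5 fold_down: fold axis h@6; visible region now rows[6,8) x cols[1,2) = 2x1
Op 6 cut(0, 0): punch at orig (6,1); cuts so far [(6, 1)]; region rows[6,8) x cols[1,2) = 2x1
Op 7 cut(1, 0): punch at orig (7,1); cuts so far [(6, 1), (7, 1)]; region rows[6,8) x cols[1,2) = 2x1
Unfold 1 (reflect across h@6): 4 holes -> [(4, 1), (5, 1), (6, 1), (7, 1)]
Unfold 2 (reflect across h@4): 8 holes -> [(0, 1), (1, 1), (2, 1), (3, 1), (4, 1), (5, 1), (6, 1), (7, 1)]
Unfold 3 (reflect across v@1): 16 holes -> [(0, 0), (0, 1), (1, 0), (1, 1), (2, 0), (2, 1), (3, 0), (3, 1), (4, 0), (4, 1), (5, 0), (5, 1), (6, 0), (6, 1), (7, 0), (7, 1)]
Unfold 4 (reflect across v@2): 32 holes -> [(0, 0), (0, 1), (0, 2), (0, 3), (1, 0), (1, 1), (1, 2), (1, 3), (2, 0), (2, 1), (2, 2), (2, 3), (3, 0), (3, 1), (3, 2), (3, 3), (4, 0), (4, 1), (4, 2), (4, 3), (5, 0), (5, 1), (5, 2), (5, 3), (6, 0), (6, 1), (6, 2), (6, 3), (7, 0), (7, 1), (7, 2), (7, 3)]
Unfold 5 (reflect across h@8): 64 holes -> [(0, 0), (0, 1), (0, 2), (0, 3), (1, 0), (1, 1), (1, 2), (1, 3), (2, 0), (2, 1), (2, 2), (2, 3), (3, 0), (3, 1), (3, 2), (3, 3), (4, 0), (4, 1), (4, 2), (4, 3), (5, 0), (5, 1), (5, 2), (5, 3), (6, 0), (6, 1), (6, 2), (6, 3), (7, 0), (7, 1), (7, 2), (7, 3), (8, 0), (8, 1), (8, 2), (8, 3), (9, 0), (9, 1), (9, 2), (9, 3), (10, 0), (10, 1), (10, 2), (10, 3), (11, 0), (11, 1), (11, 2), (11, 3), (12, 0), (12, 1), (12, 2), (12, 3), (13, 0), (13, 1), (13, 2), (13, 3), (14, 0), (14, 1), (14, 2), (14, 3), (15, 0), (15, 1), (15, 2), (15, 3)]
Holes: [(0, 0), (0, 1), (0, 2), (0, 3), (1, 0), (1, 1), (1, 2), (1, 3), (2, 0), (2, 1), (2, 2), (2, 3), (3, 0), (3, 1), (3, 2), (3, 3), (4, 0), (4, 1), (4, 2), (4, 3), (5, 0), (5, 1), (5, 2), (5, 3), (6, 0), (6, 1), (6, 2), (6, 3), (7, 0), (7, 1), (7, 2), (7, 3), (8, 0), (8, 1), (8, 2), (8, 3), (9, 0), (9, 1), (9, 2), (9, 3), (10, 0), (10, 1), (10, 2), (10, 3), (11, 0), (11, 1), (11, 2), (11, 3), (12, 0), (12, 1), (12, 2), (12, 3), (13, 0), (13, 1), (13, 2), (13, 3), (14, 0), (14, 1), (14, 2), (14, 3), (15, 0), (15, 1), (15, 2), (15, 3)]

Answer: yes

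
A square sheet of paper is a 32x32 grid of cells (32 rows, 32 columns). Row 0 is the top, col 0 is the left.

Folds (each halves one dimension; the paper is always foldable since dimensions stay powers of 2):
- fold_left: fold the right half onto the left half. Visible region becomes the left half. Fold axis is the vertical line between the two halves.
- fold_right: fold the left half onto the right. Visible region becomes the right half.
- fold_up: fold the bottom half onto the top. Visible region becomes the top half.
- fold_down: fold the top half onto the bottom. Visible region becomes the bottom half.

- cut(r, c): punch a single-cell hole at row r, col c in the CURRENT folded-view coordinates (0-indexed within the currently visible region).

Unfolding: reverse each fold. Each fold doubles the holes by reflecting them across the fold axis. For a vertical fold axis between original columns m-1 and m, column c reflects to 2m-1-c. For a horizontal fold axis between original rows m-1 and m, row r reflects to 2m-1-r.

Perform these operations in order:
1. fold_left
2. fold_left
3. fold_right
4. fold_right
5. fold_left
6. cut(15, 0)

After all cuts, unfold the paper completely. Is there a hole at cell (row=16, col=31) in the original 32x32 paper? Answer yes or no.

Op 1 fold_left: fold axis v@16; visible region now rows[0,32) x cols[0,16) = 32x16
Op 2 fold_left: fold axis v@8; visible region now rows[0,32) x cols[0,8) = 32x8
Op 3 fold_right: fold axis v@4; visible region now rows[0,32) x cols[4,8) = 32x4
Op 4 fold_right: fold axis v@6; visible region now rows[0,32) x cols[6,8) = 32x2
Op 5 fold_left: fold axis v@7; visible region now rows[0,32) x cols[6,7) = 32x1
Op 6 cut(15, 0): punch at orig (15,6); cuts so far [(15, 6)]; region rows[0,32) x cols[6,7) = 32x1
Unfold 1 (reflect across v@7): 2 holes -> [(15, 6), (15, 7)]
Unfold 2 (reflect across v@6): 4 holes -> [(15, 4), (15, 5), (15, 6), (15, 7)]
Unfold 3 (reflect across v@4): 8 holes -> [(15, 0), (15, 1), (15, 2), (15, 3), (15, 4), (15, 5), (15, 6), (15, 7)]
Unfold 4 (reflect across v@8): 16 holes -> [(15, 0), (15, 1), (15, 2), (15, 3), (15, 4), (15, 5), (15, 6), (15, 7), (15, 8), (15, 9), (15, 10), (15, 11), (15, 12), (15, 13), (15, 14), (15, 15)]
Unfold 5 (reflect across v@16): 32 holes -> [(15, 0), (15, 1), (15, 2), (15, 3), (15, 4), (15, 5), (15, 6), (15, 7), (15, 8), (15, 9), (15, 10), (15, 11), (15, 12), (15, 13), (15, 14), (15, 15), (15, 16), (15, 17), (15, 18), (15, 19), (15, 20), (15, 21), (15, 22), (15, 23), (15, 24), (15, 25), (15, 26), (15, 27), (15, 28), (15, 29), (15, 30), (15, 31)]
Holes: [(15, 0), (15, 1), (15, 2), (15, 3), (15, 4), (15, 5), (15, 6), (15, 7), (15, 8), (15, 9), (15, 10), (15, 11), (15, 12), (15, 13), (15, 14), (15, 15), (15, 16), (15, 17), (15, 18), (15, 19), (15, 20), (15, 21), (15, 22), (15, 23), (15, 24), (15, 25), (15, 26), (15, 27), (15, 28), (15, 29), (15, 30), (15, 31)]

Answer: no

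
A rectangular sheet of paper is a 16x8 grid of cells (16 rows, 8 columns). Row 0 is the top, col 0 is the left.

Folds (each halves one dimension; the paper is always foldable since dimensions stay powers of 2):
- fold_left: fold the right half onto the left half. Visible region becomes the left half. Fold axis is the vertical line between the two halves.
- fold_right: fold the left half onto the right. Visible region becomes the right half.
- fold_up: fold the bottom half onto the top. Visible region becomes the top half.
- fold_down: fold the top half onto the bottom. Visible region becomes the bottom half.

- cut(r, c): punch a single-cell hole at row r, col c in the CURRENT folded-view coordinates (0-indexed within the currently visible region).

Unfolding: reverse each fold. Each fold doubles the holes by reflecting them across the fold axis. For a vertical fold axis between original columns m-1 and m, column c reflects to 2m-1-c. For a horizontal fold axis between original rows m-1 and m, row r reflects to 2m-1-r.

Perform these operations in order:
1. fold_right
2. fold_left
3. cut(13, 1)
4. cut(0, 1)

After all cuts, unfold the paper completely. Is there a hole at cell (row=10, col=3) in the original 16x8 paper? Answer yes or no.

Answer: no

Derivation:
Op 1 fold_right: fold axis v@4; visible region now rows[0,16) x cols[4,8) = 16x4
Op 2 fold_left: fold axis v@6; visible region now rows[0,16) x cols[4,6) = 16x2
Op 3 cut(13, 1): punch at orig (13,5); cuts so far [(13, 5)]; region rows[0,16) x cols[4,6) = 16x2
Op 4 cut(0, 1): punch at orig (0,5); cuts so far [(0, 5), (13, 5)]; region rows[0,16) x cols[4,6) = 16x2
Unfold 1 (reflect across v@6): 4 holes -> [(0, 5), (0, 6), (13, 5), (13, 6)]
Unfold 2 (reflect across v@4): 8 holes -> [(0, 1), (0, 2), (0, 5), (0, 6), (13, 1), (13, 2), (13, 5), (13, 6)]
Holes: [(0, 1), (0, 2), (0, 5), (0, 6), (13, 1), (13, 2), (13, 5), (13, 6)]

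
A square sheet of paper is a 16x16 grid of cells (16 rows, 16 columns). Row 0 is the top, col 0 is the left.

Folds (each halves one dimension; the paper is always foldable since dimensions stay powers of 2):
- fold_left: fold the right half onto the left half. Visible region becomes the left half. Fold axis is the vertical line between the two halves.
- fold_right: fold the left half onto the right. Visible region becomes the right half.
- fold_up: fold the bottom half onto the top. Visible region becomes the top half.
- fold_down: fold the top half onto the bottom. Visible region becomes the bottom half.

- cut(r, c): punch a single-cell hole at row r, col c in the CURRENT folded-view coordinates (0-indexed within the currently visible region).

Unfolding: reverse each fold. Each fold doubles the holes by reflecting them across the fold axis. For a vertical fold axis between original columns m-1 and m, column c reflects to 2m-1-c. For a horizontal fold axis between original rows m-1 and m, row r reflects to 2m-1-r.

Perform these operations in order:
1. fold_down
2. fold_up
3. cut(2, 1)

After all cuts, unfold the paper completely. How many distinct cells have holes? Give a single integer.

Op 1 fold_down: fold axis h@8; visible region now rows[8,16) x cols[0,16) = 8x16
Op 2 fold_up: fold axis h@12; visible region now rows[8,12) x cols[0,16) = 4x16
Op 3 cut(2, 1): punch at orig (10,1); cuts so far [(10, 1)]; region rows[8,12) x cols[0,16) = 4x16
Unfold 1 (reflect across h@12): 2 holes -> [(10, 1), (13, 1)]
Unfold 2 (reflect across h@8): 4 holes -> [(2, 1), (5, 1), (10, 1), (13, 1)]

Answer: 4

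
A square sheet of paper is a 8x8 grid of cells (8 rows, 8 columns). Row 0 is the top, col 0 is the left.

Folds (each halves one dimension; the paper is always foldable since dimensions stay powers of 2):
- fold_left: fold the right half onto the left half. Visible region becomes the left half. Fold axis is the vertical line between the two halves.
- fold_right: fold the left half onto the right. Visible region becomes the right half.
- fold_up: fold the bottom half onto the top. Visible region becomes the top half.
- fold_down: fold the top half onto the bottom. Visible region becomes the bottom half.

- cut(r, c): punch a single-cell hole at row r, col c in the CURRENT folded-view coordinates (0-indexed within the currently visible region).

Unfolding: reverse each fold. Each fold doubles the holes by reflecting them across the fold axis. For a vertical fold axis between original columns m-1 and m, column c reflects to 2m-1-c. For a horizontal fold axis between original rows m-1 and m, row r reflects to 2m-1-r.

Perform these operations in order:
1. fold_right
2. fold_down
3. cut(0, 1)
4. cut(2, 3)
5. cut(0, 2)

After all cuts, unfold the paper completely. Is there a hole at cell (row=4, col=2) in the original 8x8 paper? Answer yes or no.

Op 1 fold_right: fold axis v@4; visible region now rows[0,8) x cols[4,8) = 8x4
Op 2 fold_down: fold axis h@4; visible region now rows[4,8) x cols[4,8) = 4x4
Op 3 cut(0, 1): punch at orig (4,5); cuts so far [(4, 5)]; region rows[4,8) x cols[4,8) = 4x4
Op 4 cut(2, 3): punch at orig (6,7); cuts so far [(4, 5), (6, 7)]; region rows[4,8) x cols[4,8) = 4x4
Op 5 cut(0, 2): punch at orig (4,6); cuts so far [(4, 5), (4, 6), (6, 7)]; region rows[4,8) x cols[4,8) = 4x4
Unfold 1 (reflect across h@4): 6 holes -> [(1, 7), (3, 5), (3, 6), (4, 5), (4, 6), (6, 7)]
Unfold 2 (reflect across v@4): 12 holes -> [(1, 0), (1, 7), (3, 1), (3, 2), (3, 5), (3, 6), (4, 1), (4, 2), (4, 5), (4, 6), (6, 0), (6, 7)]
Holes: [(1, 0), (1, 7), (3, 1), (3, 2), (3, 5), (3, 6), (4, 1), (4, 2), (4, 5), (4, 6), (6, 0), (6, 7)]

Answer: yes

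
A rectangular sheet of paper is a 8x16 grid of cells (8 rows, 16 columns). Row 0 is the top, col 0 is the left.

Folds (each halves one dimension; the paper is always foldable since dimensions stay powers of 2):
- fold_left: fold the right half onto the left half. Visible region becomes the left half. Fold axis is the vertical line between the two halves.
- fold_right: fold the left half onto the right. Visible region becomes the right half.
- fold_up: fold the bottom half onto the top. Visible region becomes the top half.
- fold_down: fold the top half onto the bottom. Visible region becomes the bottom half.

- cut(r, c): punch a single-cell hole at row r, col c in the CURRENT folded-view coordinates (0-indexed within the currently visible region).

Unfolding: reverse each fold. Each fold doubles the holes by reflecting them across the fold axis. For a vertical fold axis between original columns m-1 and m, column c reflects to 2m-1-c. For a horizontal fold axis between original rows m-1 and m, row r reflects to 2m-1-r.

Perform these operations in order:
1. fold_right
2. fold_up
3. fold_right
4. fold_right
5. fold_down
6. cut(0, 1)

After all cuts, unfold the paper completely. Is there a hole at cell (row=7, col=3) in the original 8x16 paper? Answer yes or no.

Answer: no

Derivation:
Op 1 fold_right: fold axis v@8; visible region now rows[0,8) x cols[8,16) = 8x8
Op 2 fold_up: fold axis h@4; visible region now rows[0,4) x cols[8,16) = 4x8
Op 3 fold_right: fold axis v@12; visible region now rows[0,4) x cols[12,16) = 4x4
Op 4 fold_right: fold axis v@14; visible region now rows[0,4) x cols[14,16) = 4x2
Op 5 fold_down: fold axis h@2; visible region now rows[2,4) x cols[14,16) = 2x2
Op 6 cut(0, 1): punch at orig (2,15); cuts so far [(2, 15)]; region rows[2,4) x cols[14,16) = 2x2
Unfold 1 (reflect across h@2): 2 holes -> [(1, 15), (2, 15)]
Unfold 2 (reflect across v@14): 4 holes -> [(1, 12), (1, 15), (2, 12), (2, 15)]
Unfold 3 (reflect across v@12): 8 holes -> [(1, 8), (1, 11), (1, 12), (1, 15), (2, 8), (2, 11), (2, 12), (2, 15)]
Unfold 4 (reflect across h@4): 16 holes -> [(1, 8), (1, 11), (1, 12), (1, 15), (2, 8), (2, 11), (2, 12), (2, 15), (5, 8), (5, 11), (5, 12), (5, 15), (6, 8), (6, 11), (6, 12), (6, 15)]
Unfold 5 (reflect across v@8): 32 holes -> [(1, 0), (1, 3), (1, 4), (1, 7), (1, 8), (1, 11), (1, 12), (1, 15), (2, 0), (2, 3), (2, 4), (2, 7), (2, 8), (2, 11), (2, 12), (2, 15), (5, 0), (5, 3), (5, 4), (5, 7), (5, 8), (5, 11), (5, 12), (5, 15), (6, 0), (6, 3), (6, 4), (6, 7), (6, 8), (6, 11), (6, 12), (6, 15)]
Holes: [(1, 0), (1, 3), (1, 4), (1, 7), (1, 8), (1, 11), (1, 12), (1, 15), (2, 0), (2, 3), (2, 4), (2, 7), (2, 8), (2, 11), (2, 12), (2, 15), (5, 0), (5, 3), (5, 4), (5, 7), (5, 8), (5, 11), (5, 12), (5, 15), (6, 0), (6, 3), (6, 4), (6, 7), (6, 8), (6, 11), (6, 12), (6, 15)]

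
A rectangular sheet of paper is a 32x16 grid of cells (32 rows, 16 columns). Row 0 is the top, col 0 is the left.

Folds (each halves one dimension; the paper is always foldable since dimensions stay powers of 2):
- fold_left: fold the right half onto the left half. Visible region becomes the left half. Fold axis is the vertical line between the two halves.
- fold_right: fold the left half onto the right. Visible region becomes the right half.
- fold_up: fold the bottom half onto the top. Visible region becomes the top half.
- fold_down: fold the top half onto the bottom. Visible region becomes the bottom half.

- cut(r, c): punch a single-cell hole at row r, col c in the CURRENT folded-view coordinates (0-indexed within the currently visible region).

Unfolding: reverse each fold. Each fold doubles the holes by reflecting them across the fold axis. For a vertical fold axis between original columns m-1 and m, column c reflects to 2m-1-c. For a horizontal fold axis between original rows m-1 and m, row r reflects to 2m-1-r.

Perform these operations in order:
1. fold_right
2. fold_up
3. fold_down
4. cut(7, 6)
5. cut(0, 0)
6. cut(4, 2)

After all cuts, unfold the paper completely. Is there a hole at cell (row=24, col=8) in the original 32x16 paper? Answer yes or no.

Op 1 fold_right: fold axis v@8; visible region now rows[0,32) x cols[8,16) = 32x8
Op 2 fold_up: fold axis h@16; visible region now rows[0,16) x cols[8,16) = 16x8
Op 3 fold_down: fold axis h@8; visible region now rows[8,16) x cols[8,16) = 8x8
Op 4 cut(7, 6): punch at orig (15,14); cuts so far [(15, 14)]; region rows[8,16) x cols[8,16) = 8x8
Op 5 cut(0, 0): punch at orig (8,8); cuts so far [(8, 8), (15, 14)]; region rows[8,16) x cols[8,16) = 8x8
Op 6 cut(4, 2): punch at orig (12,10); cuts so far [(8, 8), (12, 10), (15, 14)]; region rows[8,16) x cols[8,16) = 8x8
Unfold 1 (reflect across h@8): 6 holes -> [(0, 14), (3, 10), (7, 8), (8, 8), (12, 10), (15, 14)]
Unfold 2 (reflect across h@16): 12 holes -> [(0, 14), (3, 10), (7, 8), (8, 8), (12, 10), (15, 14), (16, 14), (19, 10), (23, 8), (24, 8), (28, 10), (31, 14)]
Unfold 3 (reflect across v@8): 24 holes -> [(0, 1), (0, 14), (3, 5), (3, 10), (7, 7), (7, 8), (8, 7), (8, 8), (12, 5), (12, 10), (15, 1), (15, 14), (16, 1), (16, 14), (19, 5), (19, 10), (23, 7), (23, 8), (24, 7), (24, 8), (28, 5), (28, 10), (31, 1), (31, 14)]
Holes: [(0, 1), (0, 14), (3, 5), (3, 10), (7, 7), (7, 8), (8, 7), (8, 8), (12, 5), (12, 10), (15, 1), (15, 14), (16, 1), (16, 14), (19, 5), (19, 10), (23, 7), (23, 8), (24, 7), (24, 8), (28, 5), (28, 10), (31, 1), (31, 14)]

Answer: yes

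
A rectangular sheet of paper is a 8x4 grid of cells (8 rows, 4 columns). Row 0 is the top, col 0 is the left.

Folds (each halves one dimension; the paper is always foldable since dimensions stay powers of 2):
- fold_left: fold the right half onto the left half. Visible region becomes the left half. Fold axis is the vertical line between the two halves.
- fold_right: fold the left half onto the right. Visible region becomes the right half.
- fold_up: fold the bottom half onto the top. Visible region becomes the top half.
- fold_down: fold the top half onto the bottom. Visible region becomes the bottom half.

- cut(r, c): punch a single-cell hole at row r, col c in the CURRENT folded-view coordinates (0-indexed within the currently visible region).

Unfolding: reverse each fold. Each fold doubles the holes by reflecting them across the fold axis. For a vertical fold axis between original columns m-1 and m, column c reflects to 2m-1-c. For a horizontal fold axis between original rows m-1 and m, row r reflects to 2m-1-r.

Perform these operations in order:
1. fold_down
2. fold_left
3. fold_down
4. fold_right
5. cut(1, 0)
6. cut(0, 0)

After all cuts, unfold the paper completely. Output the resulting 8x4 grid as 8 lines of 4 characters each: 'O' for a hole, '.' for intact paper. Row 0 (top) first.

Op 1 fold_down: fold axis h@4; visible region now rows[4,8) x cols[0,4) = 4x4
Op 2 fold_left: fold axis v@2; visible region now rows[4,8) x cols[0,2) = 4x2
Op 3 fold_down: fold axis h@6; visible region now rows[6,8) x cols[0,2) = 2x2
Op 4 fold_right: fold axis v@1; visible region now rows[6,8) x cols[1,2) = 2x1
Op 5 cut(1, 0): punch at orig (7,1); cuts so far [(7, 1)]; region rows[6,8) x cols[1,2) = 2x1
Op 6 cut(0, 0): punch at orig (6,1); cuts so far [(6, 1), (7, 1)]; region rows[6,8) x cols[1,2) = 2x1
Unfold 1 (reflect across v@1): 4 holes -> [(6, 0), (6, 1), (7, 0), (7, 1)]
Unfold 2 (reflect across h@6): 8 holes -> [(4, 0), (4, 1), (5, 0), (5, 1), (6, 0), (6, 1), (7, 0), (7, 1)]
Unfold 3 (reflect across v@2): 16 holes -> [(4, 0), (4, 1), (4, 2), (4, 3), (5, 0), (5, 1), (5, 2), (5, 3), (6, 0), (6, 1), (6, 2), (6, 3), (7, 0), (7, 1), (7, 2), (7, 3)]
Unfold 4 (reflect across h@4): 32 holes -> [(0, 0), (0, 1), (0, 2), (0, 3), (1, 0), (1, 1), (1, 2), (1, 3), (2, 0), (2, 1), (2, 2), (2, 3), (3, 0), (3, 1), (3, 2), (3, 3), (4, 0), (4, 1), (4, 2), (4, 3), (5, 0), (5, 1), (5, 2), (5, 3), (6, 0), (6, 1), (6, 2), (6, 3), (7, 0), (7, 1), (7, 2), (7, 3)]

Answer: OOOO
OOOO
OOOO
OOOO
OOOO
OOOO
OOOO
OOOO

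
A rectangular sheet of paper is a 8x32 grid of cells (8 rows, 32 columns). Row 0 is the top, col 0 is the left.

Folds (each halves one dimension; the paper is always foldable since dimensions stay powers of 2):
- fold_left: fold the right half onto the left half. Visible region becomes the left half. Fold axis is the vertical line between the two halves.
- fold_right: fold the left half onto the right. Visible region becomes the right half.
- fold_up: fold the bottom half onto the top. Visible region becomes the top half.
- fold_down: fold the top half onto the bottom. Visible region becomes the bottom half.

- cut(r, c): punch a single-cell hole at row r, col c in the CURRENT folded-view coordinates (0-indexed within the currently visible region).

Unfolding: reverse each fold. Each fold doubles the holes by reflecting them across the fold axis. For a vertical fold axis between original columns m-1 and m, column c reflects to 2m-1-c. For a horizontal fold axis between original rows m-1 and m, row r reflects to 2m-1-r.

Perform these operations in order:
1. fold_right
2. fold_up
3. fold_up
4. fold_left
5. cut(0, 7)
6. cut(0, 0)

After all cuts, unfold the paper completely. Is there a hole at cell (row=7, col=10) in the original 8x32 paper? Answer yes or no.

Answer: no

Derivation:
Op 1 fold_right: fold axis v@16; visible region now rows[0,8) x cols[16,32) = 8x16
Op 2 fold_up: fold axis h@4; visible region now rows[0,4) x cols[16,32) = 4x16
Op 3 fold_up: fold axis h@2; visible region now rows[0,2) x cols[16,32) = 2x16
Op 4 fold_left: fold axis v@24; visible region now rows[0,2) x cols[16,24) = 2x8
Op 5 cut(0, 7): punch at orig (0,23); cuts so far [(0, 23)]; region rows[0,2) x cols[16,24) = 2x8
Op 6 cut(0, 0): punch at orig (0,16); cuts so far [(0, 16), (0, 23)]; region rows[0,2) x cols[16,24) = 2x8
Unfold 1 (reflect across v@24): 4 holes -> [(0, 16), (0, 23), (0, 24), (0, 31)]
Unfold 2 (reflect across h@2): 8 holes -> [(0, 16), (0, 23), (0, 24), (0, 31), (3, 16), (3, 23), (3, 24), (3, 31)]
Unfold 3 (reflect across h@4): 16 holes -> [(0, 16), (0, 23), (0, 24), (0, 31), (3, 16), (3, 23), (3, 24), (3, 31), (4, 16), (4, 23), (4, 24), (4, 31), (7, 16), (7, 23), (7, 24), (7, 31)]
Unfold 4 (reflect across v@16): 32 holes -> [(0, 0), (0, 7), (0, 8), (0, 15), (0, 16), (0, 23), (0, 24), (0, 31), (3, 0), (3, 7), (3, 8), (3, 15), (3, 16), (3, 23), (3, 24), (3, 31), (4, 0), (4, 7), (4, 8), (4, 15), (4, 16), (4, 23), (4, 24), (4, 31), (7, 0), (7, 7), (7, 8), (7, 15), (7, 16), (7, 23), (7, 24), (7, 31)]
Holes: [(0, 0), (0, 7), (0, 8), (0, 15), (0, 16), (0, 23), (0, 24), (0, 31), (3, 0), (3, 7), (3, 8), (3, 15), (3, 16), (3, 23), (3, 24), (3, 31), (4, 0), (4, 7), (4, 8), (4, 15), (4, 16), (4, 23), (4, 24), (4, 31), (7, 0), (7, 7), (7, 8), (7, 15), (7, 16), (7, 23), (7, 24), (7, 31)]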